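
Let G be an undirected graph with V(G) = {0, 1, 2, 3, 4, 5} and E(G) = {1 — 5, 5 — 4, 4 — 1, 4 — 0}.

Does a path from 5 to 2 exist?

Explore from 5.
Distance 1: reach 1, 4.
Distance 2: reach 0.
The search is exhausted without reaching 2; it lies in a different component.

No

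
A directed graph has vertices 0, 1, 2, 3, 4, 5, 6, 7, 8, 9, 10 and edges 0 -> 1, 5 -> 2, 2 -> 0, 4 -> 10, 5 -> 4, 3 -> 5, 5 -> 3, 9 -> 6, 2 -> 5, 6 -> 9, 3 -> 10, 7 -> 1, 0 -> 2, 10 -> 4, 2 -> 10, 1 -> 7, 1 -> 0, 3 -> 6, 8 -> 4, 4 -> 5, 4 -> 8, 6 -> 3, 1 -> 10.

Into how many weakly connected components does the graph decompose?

1

From 0: component {0, 1, 2, 3, 4, 5, 6, 7, 8, 9, 10}.
That's 1 component.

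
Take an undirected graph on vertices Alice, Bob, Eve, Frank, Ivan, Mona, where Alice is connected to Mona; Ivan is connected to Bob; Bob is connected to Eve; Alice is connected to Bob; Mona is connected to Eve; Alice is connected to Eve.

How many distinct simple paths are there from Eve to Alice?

Eve–Alice
Eve–Bob–Alice
Eve–Mona–Alice

3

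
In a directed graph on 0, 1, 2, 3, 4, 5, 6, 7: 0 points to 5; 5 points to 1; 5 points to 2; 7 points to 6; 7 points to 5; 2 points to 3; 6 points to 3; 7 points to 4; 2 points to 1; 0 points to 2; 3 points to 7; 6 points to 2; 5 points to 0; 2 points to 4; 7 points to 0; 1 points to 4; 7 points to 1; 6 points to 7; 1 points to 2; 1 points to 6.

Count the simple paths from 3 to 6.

8

3→7→0→2→1→6
3→7→0→5→1→6
3→7→0→5→2→1→6
3→7→1→6
3→7→5→0→2→1→6
3→7→5→1→6
3→7→5→2→1→6
3→7→6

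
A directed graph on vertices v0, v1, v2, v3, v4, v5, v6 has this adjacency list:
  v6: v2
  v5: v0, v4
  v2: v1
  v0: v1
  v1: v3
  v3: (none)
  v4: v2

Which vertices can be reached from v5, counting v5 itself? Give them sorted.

Start at v5.
Its neighbours: v0, v4.
Then their neighbours: v1, v2.
Then next layer: v3.
Nothing further is reachable.

v0, v1, v2, v3, v4, v5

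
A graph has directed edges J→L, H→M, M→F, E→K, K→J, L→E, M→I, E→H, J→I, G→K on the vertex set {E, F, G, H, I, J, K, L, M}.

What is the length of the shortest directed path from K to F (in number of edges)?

6

Distance 0: K.
Distance 1: J.
Distance 2: I, L.
Distance 3: E.
Distance 4: H.
Distance 5: M.
Distance 6: F — contains F.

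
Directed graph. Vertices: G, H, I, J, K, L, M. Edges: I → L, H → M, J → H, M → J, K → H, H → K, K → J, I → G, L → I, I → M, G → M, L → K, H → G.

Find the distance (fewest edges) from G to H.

3

Distance 0: G.
Distance 1: M.
Distance 2: J.
Distance 3: H — contains H.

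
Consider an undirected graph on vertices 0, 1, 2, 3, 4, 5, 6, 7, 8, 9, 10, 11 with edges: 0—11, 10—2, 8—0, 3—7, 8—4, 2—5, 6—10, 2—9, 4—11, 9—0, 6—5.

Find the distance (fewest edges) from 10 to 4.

Distance 0: 10.
Distance 1: 2, 6.
Distance 2: 5, 9.
Distance 3: 0.
Distance 4: 8, 11.
Distance 5: 4 — contains 4.

5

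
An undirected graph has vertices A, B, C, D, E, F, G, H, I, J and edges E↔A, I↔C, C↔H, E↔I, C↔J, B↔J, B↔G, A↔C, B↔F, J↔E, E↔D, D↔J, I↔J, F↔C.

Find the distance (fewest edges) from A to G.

4

Distance 0: A.
Distance 1: C, E.
Distance 2: D, F, H, I, J.
Distance 3: B.
Distance 4: G — contains G.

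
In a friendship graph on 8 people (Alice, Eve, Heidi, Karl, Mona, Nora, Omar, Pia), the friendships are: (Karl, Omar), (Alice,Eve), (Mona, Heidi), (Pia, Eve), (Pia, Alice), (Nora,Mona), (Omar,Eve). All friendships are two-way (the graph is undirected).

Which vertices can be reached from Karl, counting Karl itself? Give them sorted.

Alice, Eve, Karl, Omar, Pia

Start at Karl.
Its neighbours: Omar.
Then their neighbours: Eve.
Then next layer: Alice, Pia.
Nothing further is reachable.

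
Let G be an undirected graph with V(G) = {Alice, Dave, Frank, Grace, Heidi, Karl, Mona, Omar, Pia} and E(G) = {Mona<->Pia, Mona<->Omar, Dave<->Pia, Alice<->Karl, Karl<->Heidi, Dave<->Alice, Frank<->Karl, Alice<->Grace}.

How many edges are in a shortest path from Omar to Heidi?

Distance 0: Omar.
Distance 1: Mona.
Distance 2: Pia.
Distance 3: Dave.
Distance 4: Alice.
Distance 5: Grace, Karl.
Distance 6: Frank, Heidi — contains Heidi.

6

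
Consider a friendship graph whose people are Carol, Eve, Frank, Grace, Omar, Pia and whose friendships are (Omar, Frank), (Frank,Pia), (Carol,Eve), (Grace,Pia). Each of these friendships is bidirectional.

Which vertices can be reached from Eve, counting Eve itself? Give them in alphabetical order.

Start at Eve.
Its neighbours: Carol.
Nothing further is reachable.

Carol, Eve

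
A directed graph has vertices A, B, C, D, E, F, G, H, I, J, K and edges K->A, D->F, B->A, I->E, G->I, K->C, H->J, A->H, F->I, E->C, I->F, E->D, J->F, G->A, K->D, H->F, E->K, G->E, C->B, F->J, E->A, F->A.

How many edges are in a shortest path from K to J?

3

Distance 0: K.
Distance 1: A, C, D.
Distance 2: B, F, H.
Distance 3: I, J — contains J.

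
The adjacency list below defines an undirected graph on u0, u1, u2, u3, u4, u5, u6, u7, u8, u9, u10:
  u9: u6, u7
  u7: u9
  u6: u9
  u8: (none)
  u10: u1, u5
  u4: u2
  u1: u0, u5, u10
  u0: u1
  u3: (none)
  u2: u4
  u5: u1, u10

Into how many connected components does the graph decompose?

From u0: component {u0, u1, u5, u10}.
From u2: component {u2, u4}.
From u3: component {u3}.
From u6: component {u6, u7, u9}.
From u8: component {u8}.
That's 5 components.

5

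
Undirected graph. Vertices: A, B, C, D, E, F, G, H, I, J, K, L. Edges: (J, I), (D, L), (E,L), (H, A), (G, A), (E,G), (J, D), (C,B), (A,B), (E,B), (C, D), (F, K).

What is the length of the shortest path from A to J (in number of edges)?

Distance 0: A.
Distance 1: B, G, H.
Distance 2: C, E.
Distance 3: D, L.
Distance 4: J — contains J.

4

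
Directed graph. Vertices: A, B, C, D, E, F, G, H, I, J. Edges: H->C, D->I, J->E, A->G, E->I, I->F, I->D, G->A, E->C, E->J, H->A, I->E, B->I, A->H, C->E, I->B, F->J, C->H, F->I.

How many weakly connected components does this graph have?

1

From A: component {A, B, C, D, E, F, G, H, I, J}.
That's 1 component.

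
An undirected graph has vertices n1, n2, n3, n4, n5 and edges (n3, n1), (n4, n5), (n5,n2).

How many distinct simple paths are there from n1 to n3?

n1–n3

1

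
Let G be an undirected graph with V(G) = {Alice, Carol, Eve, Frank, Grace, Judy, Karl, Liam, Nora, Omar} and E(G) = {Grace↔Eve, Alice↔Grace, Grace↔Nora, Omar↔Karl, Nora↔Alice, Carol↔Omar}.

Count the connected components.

From Alice: component {Alice, Eve, Grace, Nora}.
From Carol: component {Carol, Karl, Omar}.
From Frank: component {Frank}.
From Judy: component {Judy}.
From Liam: component {Liam}.
That's 5 components.

5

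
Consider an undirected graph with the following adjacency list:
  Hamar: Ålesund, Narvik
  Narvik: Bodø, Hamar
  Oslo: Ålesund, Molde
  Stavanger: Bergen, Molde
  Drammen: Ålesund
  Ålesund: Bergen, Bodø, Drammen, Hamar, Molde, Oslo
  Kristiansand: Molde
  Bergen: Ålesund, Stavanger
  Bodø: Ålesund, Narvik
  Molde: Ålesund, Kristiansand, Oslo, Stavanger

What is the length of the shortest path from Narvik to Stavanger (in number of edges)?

Distance 0: Narvik.
Distance 1: Bodø, Hamar.
Distance 2: Ålesund.
Distance 3: Bergen, Drammen, Molde, Oslo.
Distance 4: Kristiansand, Stavanger — contains Stavanger.

4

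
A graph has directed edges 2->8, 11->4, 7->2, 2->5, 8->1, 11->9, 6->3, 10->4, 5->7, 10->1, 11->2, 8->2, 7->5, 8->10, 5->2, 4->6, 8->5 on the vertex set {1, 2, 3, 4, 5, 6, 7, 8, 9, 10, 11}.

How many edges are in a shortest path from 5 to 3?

Distance 0: 5.
Distance 1: 2, 7.
Distance 2: 8.
Distance 3: 1, 10.
Distance 4: 4.
Distance 5: 6.
Distance 6: 3 — contains 3.

6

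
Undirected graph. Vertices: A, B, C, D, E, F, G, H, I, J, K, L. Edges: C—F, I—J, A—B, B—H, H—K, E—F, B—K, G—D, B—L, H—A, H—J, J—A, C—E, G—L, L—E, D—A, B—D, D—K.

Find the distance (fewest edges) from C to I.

Distance 0: C.
Distance 1: E, F.
Distance 2: L.
Distance 3: B, G.
Distance 4: A, D, H, K.
Distance 5: J.
Distance 6: I — contains I.

6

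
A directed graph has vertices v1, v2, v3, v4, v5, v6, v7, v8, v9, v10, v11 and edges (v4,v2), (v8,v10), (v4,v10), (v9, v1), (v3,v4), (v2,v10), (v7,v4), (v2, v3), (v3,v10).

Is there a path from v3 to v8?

Explore from v3.
Distance 1: reach v4, v10.
Distance 2: reach v2.
The search from v3 is exhausted; no directed path reaches v8.

No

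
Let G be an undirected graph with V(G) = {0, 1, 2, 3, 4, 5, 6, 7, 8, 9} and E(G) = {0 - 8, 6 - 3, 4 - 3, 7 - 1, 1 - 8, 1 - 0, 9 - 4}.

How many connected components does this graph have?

From 0: component {0, 1, 7, 8}.
From 2: component {2}.
From 3: component {3, 4, 6, 9}.
From 5: component {5}.
That's 4 components.

4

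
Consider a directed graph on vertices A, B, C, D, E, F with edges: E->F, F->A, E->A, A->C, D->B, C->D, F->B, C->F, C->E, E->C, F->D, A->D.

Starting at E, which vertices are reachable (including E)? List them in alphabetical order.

Start at E.
Its neighbours: A, C, F.
Then their neighbours: B, D.
Every vertex is now reached.

A, B, C, D, E, F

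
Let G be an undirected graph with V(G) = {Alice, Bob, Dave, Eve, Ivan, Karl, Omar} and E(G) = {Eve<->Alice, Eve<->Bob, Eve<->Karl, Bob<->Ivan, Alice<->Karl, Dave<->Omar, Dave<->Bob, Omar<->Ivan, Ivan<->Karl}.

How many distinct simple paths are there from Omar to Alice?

Omar–Dave–Bob–Eve–Alice
Omar–Dave–Bob–Eve–Karl–Alice
Omar–Dave–Bob–Ivan–Karl–Alice
Omar–Dave–Bob–Ivan–Karl–Eve–Alice
Omar–Ivan–Bob–Eve–Alice
Omar–Ivan–Bob–Eve–Karl–Alice
Omar–Ivan–Karl–Alice
Omar–Ivan–Karl–Eve–Alice

8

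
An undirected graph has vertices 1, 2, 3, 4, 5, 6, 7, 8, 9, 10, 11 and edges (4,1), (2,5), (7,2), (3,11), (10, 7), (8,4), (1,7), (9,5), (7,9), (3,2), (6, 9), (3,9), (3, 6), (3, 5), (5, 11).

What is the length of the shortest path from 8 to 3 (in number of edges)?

Distance 0: 8.
Distance 1: 4.
Distance 2: 1.
Distance 3: 7.
Distance 4: 2, 9, 10.
Distance 5: 3, 5, 6 — contains 3.

5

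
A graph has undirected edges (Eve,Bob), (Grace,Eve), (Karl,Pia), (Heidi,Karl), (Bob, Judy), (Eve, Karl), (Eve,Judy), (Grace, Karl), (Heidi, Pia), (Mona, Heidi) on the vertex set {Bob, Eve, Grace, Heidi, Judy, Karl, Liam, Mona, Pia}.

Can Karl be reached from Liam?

No

Liam has no edges, so nothing is reachable from it.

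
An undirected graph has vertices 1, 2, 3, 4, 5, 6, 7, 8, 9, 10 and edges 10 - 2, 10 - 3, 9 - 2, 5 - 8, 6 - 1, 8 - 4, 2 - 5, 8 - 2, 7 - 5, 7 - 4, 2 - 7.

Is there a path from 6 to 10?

Explore from 6.
Distance 1: reach 1.
The search is exhausted without reaching 10; it lies in a different component.

No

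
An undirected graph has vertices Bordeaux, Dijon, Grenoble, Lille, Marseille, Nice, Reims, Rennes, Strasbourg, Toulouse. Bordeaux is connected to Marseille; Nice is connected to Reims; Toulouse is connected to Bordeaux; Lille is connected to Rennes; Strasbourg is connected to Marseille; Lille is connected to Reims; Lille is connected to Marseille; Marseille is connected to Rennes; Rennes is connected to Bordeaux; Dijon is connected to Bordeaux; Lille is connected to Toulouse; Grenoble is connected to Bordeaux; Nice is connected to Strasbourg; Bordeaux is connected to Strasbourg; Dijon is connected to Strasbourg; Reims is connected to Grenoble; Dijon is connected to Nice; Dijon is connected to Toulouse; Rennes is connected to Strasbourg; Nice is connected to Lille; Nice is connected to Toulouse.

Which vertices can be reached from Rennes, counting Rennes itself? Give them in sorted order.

Bordeaux, Dijon, Grenoble, Lille, Marseille, Nice, Reims, Rennes, Strasbourg, Toulouse

Start at Rennes.
Its neighbours: Bordeaux, Lille, Marseille, Strasbourg.
Then their neighbours: Dijon, Grenoble, Nice, Reims, Toulouse.
Every vertex is now reached.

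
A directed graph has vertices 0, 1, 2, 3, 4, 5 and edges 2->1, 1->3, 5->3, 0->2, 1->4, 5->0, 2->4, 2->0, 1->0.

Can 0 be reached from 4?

No

4 has no outgoing edges, so nothing is reachable from it.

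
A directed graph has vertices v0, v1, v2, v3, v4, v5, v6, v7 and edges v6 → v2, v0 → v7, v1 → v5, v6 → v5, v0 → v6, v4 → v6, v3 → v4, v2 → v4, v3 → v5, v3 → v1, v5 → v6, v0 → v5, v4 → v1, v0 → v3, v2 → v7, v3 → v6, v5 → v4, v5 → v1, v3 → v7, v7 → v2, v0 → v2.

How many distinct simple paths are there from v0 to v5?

15

v0→v2→v4→v1→v5
v0→v2→v4→v6→v5
v0→v3→v1→v5
v0→v3→v4→v1→v5
v0→v3→v4→v6→v5
v0→v3→v5
v0→v3→v6→v2→v4→v1→v5
v0→v3→v6→v5
v0→v3→v7→v2→v4→v1→v5
v0→v3→v7→v2→v4→v6→v5
v0→v5
v0→v6→v2→v4→v1→v5
v0→v6→v5
v0→v7→v2→v4→v1→v5
v0→v7→v2→v4→v6→v5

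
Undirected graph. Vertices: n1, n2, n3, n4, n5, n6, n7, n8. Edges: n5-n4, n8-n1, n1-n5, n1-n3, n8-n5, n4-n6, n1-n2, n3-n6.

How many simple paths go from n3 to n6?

n3–n1–n5–n4–n6
n3–n1–n8–n5–n4–n6
n3–n6

3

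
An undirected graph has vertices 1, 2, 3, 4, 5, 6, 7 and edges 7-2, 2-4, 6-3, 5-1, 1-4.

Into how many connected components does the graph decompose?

From 1: component {1, 2, 4, 5, 7}.
From 3: component {3, 6}.
That's 2 components.

2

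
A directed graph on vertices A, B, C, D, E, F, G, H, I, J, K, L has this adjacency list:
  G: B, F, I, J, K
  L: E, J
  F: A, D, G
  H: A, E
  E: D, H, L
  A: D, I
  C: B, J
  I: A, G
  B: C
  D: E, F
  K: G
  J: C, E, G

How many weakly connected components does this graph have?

1

From A: component {A, B, C, D, E, F, G, H, I, J, K, L}.
That's 1 component.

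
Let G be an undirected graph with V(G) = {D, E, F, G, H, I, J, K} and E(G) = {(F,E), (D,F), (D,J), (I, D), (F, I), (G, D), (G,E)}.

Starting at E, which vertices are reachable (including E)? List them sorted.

D, E, F, G, I, J

Start at E.
Its neighbours: F, G.
Then their neighbours: D, I.
Then next layer: J.
Nothing further is reachable.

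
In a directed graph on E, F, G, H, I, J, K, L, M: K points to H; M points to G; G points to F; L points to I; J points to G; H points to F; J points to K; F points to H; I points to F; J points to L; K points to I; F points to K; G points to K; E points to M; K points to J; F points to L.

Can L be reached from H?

Explore from H.
Distance 1: reach F.
Distance 2: reach K, L.
Found L.

Yes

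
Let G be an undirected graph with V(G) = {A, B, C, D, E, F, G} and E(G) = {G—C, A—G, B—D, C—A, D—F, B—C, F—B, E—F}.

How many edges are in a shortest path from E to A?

Distance 0: E.
Distance 1: F.
Distance 2: B, D.
Distance 3: C.
Distance 4: A, G — contains A.

4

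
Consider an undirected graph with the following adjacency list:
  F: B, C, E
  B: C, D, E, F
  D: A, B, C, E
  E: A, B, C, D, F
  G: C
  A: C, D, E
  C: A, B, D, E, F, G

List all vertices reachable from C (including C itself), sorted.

A, B, C, D, E, F, G

Start at C.
Its neighbours: A, B, D, E, F, G.
Every vertex is now reached.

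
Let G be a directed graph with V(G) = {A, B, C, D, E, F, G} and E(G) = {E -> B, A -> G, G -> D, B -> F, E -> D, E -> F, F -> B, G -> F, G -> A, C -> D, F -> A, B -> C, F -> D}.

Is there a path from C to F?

Explore from C.
Distance 1: reach D.
The search from C is exhausted; no directed path reaches F.

No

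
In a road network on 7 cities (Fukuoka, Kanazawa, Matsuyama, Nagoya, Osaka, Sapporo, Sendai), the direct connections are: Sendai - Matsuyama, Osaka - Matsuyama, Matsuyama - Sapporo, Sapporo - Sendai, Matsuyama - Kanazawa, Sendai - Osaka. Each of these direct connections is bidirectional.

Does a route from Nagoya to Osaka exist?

No

Nagoya has no edges, so nothing is reachable from it.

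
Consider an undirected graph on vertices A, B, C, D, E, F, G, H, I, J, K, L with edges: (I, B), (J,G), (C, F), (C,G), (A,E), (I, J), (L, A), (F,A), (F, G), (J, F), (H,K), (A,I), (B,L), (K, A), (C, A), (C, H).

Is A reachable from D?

No

D has no edges, so nothing is reachable from it.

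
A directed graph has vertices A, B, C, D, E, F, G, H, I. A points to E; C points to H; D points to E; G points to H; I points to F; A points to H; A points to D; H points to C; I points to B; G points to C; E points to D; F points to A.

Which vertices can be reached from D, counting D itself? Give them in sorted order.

Start at D.
Its neighbours: E.
Nothing further is reachable.

D, E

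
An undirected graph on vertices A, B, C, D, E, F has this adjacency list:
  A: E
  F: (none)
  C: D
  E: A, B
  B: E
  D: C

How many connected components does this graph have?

From A: component {A, B, E}.
From C: component {C, D}.
From F: component {F}.
That's 3 components.

3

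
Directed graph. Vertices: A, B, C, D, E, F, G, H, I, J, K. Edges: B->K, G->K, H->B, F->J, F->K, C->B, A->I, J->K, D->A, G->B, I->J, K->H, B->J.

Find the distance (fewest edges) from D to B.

Distance 0: D.
Distance 1: A.
Distance 2: I.
Distance 3: J.
Distance 4: K.
Distance 5: H.
Distance 6: B — contains B.

6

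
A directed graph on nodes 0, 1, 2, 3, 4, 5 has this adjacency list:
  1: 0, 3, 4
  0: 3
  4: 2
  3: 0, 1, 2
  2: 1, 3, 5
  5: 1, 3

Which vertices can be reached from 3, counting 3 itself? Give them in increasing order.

0, 1, 2, 3, 4, 5

Start at 3.
Its neighbours: 0, 1, 2.
Then their neighbours: 4, 5.
Every vertex is now reached.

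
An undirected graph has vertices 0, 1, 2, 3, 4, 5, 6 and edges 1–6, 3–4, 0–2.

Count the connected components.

From 0: component {0, 2}.
From 1: component {1, 6}.
From 3: component {3, 4}.
From 5: component {5}.
That's 4 components.

4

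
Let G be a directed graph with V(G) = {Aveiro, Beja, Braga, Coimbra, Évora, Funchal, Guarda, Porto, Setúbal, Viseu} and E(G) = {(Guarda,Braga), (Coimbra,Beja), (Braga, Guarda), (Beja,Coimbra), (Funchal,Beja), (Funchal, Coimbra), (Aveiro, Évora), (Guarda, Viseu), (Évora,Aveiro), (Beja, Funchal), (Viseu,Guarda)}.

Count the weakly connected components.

5

From Aveiro: component {Aveiro, Évora}.
From Beja: component {Beja, Coimbra, Funchal}.
From Braga: component {Braga, Guarda, Viseu}.
From Porto: component {Porto}.
From Setúbal: component {Setúbal}.
That's 5 components.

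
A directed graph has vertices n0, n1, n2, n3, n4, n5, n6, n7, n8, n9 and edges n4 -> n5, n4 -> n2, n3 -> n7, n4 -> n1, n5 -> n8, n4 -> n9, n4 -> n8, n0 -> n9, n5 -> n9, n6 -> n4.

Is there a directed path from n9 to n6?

No

n9 has no outgoing edges, so nothing is reachable from it.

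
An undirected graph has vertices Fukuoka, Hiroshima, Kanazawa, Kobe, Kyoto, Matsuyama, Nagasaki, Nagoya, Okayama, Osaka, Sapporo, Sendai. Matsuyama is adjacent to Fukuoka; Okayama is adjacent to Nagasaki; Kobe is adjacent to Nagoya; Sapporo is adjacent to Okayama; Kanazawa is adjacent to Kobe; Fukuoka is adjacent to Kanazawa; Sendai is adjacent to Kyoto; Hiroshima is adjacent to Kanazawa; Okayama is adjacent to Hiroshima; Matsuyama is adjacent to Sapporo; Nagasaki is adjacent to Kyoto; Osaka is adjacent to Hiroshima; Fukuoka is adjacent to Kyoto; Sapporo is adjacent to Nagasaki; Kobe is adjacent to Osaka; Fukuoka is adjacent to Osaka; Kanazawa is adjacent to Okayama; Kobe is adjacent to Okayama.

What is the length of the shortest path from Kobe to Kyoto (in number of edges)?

3

Distance 0: Kobe.
Distance 1: Kanazawa, Nagoya, Okayama, Osaka.
Distance 2: Fukuoka, Hiroshima, Nagasaki, Sapporo.
Distance 3: Kyoto, Matsuyama — contains Kyoto.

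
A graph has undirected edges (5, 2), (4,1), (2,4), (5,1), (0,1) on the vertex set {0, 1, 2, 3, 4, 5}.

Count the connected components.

From 0: component {0, 1, 2, 4, 5}.
From 3: component {3}.
That's 2 components.

2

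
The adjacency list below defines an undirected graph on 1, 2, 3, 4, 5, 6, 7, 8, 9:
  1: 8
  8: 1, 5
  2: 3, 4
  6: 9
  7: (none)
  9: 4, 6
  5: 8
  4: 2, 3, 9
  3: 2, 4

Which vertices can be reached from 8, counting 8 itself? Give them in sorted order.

1, 5, 8

Start at 8.
Its neighbours: 1, 5.
Nothing further is reachable.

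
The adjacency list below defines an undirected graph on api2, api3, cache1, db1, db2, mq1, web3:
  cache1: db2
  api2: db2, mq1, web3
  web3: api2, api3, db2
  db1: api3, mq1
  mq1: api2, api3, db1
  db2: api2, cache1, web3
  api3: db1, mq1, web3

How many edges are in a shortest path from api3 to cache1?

3

Distance 0: api3.
Distance 1: db1, mq1, web3.
Distance 2: api2, db2.
Distance 3: cache1 — contains cache1.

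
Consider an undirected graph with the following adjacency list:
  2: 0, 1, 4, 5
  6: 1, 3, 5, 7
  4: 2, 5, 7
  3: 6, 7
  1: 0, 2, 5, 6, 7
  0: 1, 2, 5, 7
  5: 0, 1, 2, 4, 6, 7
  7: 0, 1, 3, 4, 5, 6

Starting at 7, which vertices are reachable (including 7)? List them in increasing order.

Start at 7.
Its neighbours: 0, 1, 3, 4, 5, 6.
Then their neighbours: 2.
Every vertex is now reached.

0, 1, 2, 3, 4, 5, 6, 7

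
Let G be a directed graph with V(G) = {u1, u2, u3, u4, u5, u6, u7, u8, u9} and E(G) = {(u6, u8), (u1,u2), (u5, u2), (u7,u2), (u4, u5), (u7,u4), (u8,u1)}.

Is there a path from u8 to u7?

No

Explore from u8.
Distance 1: reach u1.
Distance 2: reach u2.
The search from u8 is exhausted; no directed path reaches u7.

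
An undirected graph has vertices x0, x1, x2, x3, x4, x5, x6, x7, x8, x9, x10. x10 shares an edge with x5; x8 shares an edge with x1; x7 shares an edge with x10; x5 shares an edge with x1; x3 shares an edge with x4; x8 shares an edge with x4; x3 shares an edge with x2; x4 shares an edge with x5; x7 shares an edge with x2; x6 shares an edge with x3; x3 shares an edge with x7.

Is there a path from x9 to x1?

No

x9 has no edges, so nothing is reachable from it.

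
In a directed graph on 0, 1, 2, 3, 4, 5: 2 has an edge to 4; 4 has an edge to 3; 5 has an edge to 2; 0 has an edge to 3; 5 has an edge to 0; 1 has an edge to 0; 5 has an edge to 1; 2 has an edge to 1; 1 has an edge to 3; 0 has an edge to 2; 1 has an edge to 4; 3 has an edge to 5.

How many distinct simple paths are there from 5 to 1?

3

5→0→2→1
5→1
5→2→1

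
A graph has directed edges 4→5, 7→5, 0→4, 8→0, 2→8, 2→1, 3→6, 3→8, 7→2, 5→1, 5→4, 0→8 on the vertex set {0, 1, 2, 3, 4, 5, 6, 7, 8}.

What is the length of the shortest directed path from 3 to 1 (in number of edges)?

Distance 0: 3.
Distance 1: 6, 8.
Distance 2: 0.
Distance 3: 4.
Distance 4: 5.
Distance 5: 1 — contains 1.

5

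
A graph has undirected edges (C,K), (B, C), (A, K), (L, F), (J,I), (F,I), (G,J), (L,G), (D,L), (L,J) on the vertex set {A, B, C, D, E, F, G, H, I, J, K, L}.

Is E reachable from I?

No

Explore from I.
Distance 1: reach F, J.
Distance 2: reach G, L.
Distance 3: reach D.
The search is exhausted without reaching E; it lies in a different component.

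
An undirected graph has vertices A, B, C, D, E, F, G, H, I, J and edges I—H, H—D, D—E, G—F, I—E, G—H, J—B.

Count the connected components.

From A: component {A}.
From B: component {B, J}.
From C: component {C}.
From D: component {D, E, F, G, H, I}.
That's 4 components.

4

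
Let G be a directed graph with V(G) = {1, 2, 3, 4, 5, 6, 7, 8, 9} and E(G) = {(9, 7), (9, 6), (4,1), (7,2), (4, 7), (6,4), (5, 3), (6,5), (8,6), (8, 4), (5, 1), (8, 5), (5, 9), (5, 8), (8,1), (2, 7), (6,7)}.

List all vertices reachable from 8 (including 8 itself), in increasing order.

Start at 8.
Its neighbours: 1, 4, 5, 6.
Then their neighbours: 3, 7, 9.
Then next layer: 2.
Every vertex is now reached.

1, 2, 3, 4, 5, 6, 7, 8, 9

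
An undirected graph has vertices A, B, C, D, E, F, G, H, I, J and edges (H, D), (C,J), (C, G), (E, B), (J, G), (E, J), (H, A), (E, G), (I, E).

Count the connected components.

From A: component {A, D, H}.
From B: component {B, C, E, G, I, J}.
From F: component {F}.
That's 3 components.

3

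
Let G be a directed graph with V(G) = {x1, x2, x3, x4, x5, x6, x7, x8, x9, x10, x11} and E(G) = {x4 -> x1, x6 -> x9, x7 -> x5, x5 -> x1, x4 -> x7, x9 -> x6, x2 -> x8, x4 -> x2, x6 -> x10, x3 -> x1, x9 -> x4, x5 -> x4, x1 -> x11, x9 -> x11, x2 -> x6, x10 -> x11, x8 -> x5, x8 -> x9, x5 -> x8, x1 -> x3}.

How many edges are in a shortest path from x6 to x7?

Distance 0: x6.
Distance 1: x9, x10.
Distance 2: x4, x11.
Distance 3: x1, x2, x7 — contains x7.

3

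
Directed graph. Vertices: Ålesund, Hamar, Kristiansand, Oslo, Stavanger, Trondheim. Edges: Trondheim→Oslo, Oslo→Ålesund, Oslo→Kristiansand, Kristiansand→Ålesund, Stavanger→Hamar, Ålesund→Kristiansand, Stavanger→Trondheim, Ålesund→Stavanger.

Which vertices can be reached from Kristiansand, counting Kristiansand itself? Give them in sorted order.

Start at Kristiansand.
Its neighbours: Ålesund.
Then their neighbours: Stavanger.
Then next layer: Hamar, Trondheim.
Then next layer: Oslo.
Every vertex is now reached.

Ålesund, Hamar, Kristiansand, Oslo, Stavanger, Trondheim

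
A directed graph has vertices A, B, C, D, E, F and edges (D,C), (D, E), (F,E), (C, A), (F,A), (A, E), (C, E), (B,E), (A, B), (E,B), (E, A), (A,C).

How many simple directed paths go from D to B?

D→C→A→B
D→C→A→E→B
D→C→E→A→B
D→C→E→B
D→E→A→B
D→E→B

6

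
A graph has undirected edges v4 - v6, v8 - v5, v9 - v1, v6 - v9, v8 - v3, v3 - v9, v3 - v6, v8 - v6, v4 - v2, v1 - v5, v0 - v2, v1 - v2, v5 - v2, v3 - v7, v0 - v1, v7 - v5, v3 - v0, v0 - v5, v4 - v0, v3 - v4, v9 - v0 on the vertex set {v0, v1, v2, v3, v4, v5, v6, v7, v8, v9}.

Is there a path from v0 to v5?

Explore from v0.
Distance 1: reach v1, v2, v3, v4, v5, v9.
Found v5.

Yes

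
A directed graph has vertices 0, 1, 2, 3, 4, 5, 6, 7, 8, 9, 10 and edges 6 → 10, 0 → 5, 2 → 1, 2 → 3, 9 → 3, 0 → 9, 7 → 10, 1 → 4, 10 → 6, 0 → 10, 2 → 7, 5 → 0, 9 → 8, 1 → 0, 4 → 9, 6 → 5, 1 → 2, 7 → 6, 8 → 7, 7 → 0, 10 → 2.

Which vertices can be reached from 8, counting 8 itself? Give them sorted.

0, 1, 2, 3, 4, 5, 6, 7, 8, 9, 10

Start at 8.
Its neighbours: 7.
Then their neighbours: 0, 6, 10.
Then next layer: 2, 5, 9.
Then next layer: 1, 3.
Then next layer: 4.
Every vertex is now reached.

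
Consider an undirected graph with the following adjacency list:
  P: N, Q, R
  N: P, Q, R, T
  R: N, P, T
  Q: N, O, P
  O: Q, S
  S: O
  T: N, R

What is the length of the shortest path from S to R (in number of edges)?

4

Distance 0: S.
Distance 1: O.
Distance 2: Q.
Distance 3: N, P.
Distance 4: R, T — contains R.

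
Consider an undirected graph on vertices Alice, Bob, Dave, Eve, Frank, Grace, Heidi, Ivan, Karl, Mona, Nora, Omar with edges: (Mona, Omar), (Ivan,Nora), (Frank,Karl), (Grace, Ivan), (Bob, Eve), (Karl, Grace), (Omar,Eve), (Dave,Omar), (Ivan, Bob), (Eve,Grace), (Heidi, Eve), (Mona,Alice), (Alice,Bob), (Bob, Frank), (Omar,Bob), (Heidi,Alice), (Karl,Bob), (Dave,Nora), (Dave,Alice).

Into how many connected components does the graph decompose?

From Alice: component {Alice, Bob, Dave, Eve, Frank, Grace, Heidi, Ivan, Karl, Mona, Nora, Omar}.
That's 1 component.

1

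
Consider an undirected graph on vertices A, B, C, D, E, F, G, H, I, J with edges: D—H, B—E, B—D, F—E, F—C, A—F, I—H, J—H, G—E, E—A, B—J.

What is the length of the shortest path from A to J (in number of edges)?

Distance 0: A.
Distance 1: E, F.
Distance 2: B, C, G.
Distance 3: D, J — contains J.

3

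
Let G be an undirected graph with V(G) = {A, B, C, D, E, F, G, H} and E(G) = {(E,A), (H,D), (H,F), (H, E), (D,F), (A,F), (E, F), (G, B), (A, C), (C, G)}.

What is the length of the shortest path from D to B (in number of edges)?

Distance 0: D.
Distance 1: F, H.
Distance 2: A, E.
Distance 3: C.
Distance 4: G.
Distance 5: B — contains B.

5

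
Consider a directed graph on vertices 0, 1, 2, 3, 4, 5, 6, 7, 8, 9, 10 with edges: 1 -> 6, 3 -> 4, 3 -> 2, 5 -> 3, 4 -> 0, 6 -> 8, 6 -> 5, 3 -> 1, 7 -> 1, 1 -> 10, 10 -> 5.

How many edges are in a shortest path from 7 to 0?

6

Distance 0: 7.
Distance 1: 1.
Distance 2: 6, 10.
Distance 3: 5, 8.
Distance 4: 3.
Distance 5: 2, 4.
Distance 6: 0 — contains 0.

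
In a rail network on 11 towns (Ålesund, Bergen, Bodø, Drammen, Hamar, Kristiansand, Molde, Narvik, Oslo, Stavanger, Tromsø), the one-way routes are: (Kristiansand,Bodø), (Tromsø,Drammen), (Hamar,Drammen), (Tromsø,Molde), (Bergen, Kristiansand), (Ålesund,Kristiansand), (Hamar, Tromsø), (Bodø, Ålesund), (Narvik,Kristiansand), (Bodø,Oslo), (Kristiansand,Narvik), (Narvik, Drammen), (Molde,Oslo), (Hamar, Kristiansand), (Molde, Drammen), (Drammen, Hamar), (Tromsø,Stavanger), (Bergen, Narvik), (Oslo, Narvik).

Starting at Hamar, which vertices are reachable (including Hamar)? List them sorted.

Start at Hamar.
Its neighbours: Drammen, Kristiansand, Tromsø.
Then their neighbours: Bodø, Molde, Narvik, Stavanger.
Then next layer: Ålesund, Oslo.
Nothing further is reachable.

Ålesund, Bodø, Drammen, Hamar, Kristiansand, Molde, Narvik, Oslo, Stavanger, Tromsø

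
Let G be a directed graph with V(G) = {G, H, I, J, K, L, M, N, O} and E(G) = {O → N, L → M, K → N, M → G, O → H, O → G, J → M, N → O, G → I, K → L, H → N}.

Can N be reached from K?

Explore from K.
Distance 1: reach L, N.
Found N.

Yes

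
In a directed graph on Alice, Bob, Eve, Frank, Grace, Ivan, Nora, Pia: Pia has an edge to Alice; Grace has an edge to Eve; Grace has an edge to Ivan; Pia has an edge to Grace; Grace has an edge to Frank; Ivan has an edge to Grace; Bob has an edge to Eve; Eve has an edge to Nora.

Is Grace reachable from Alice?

Alice has no outgoing edges, so nothing is reachable from it.

No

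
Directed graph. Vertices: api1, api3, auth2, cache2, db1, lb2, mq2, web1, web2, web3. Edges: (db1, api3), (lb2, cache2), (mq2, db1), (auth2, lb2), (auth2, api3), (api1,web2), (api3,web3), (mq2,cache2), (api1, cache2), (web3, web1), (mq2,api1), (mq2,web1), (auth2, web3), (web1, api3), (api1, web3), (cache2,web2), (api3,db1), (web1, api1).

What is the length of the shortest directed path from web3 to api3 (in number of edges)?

Distance 0: web3.
Distance 1: web1.
Distance 2: api1, api3 — contains api3.

2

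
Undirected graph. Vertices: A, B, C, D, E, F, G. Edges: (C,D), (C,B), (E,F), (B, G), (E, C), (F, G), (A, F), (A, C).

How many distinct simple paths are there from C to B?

3

C–A–F–G–B
C–B
C–E–F–G–B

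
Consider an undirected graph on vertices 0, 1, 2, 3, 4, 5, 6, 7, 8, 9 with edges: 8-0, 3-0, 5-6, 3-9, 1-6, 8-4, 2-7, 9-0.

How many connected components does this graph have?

3

From 0: component {0, 3, 4, 8, 9}.
From 1: component {1, 5, 6}.
From 2: component {2, 7}.
That's 3 components.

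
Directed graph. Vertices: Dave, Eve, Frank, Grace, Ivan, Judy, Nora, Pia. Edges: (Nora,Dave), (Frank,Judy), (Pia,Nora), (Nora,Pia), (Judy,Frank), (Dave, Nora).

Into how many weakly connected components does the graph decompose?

5

From Dave: component {Dave, Nora, Pia}.
From Eve: component {Eve}.
From Frank: component {Frank, Judy}.
From Grace: component {Grace}.
From Ivan: component {Ivan}.
That's 5 components.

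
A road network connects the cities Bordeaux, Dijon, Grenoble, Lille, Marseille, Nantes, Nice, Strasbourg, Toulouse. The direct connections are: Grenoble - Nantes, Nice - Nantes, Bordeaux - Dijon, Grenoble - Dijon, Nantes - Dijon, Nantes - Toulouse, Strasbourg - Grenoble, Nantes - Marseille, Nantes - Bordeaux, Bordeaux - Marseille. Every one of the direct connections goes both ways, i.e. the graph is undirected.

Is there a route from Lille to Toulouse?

No

Lille has no edges, so nothing is reachable from it.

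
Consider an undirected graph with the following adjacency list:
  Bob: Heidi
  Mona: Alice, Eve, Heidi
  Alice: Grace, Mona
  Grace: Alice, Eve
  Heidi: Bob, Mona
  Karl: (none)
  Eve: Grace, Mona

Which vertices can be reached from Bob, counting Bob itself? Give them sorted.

Start at Bob.
Its neighbours: Heidi.
Then their neighbours: Mona.
Then next layer: Alice, Eve.
Then next layer: Grace.
Nothing further is reachable.

Alice, Bob, Eve, Grace, Heidi, Mona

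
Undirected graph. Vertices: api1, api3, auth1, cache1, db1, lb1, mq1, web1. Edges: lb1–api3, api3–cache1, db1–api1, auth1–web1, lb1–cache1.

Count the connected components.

4

From api1: component {api1, db1}.
From api3: component {api3, cache1, lb1}.
From auth1: component {auth1, web1}.
From mq1: component {mq1}.
That's 4 components.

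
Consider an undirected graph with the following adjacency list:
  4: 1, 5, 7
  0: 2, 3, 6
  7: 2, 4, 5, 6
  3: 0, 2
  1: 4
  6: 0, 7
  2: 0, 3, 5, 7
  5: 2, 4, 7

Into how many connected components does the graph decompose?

From 0: component {0, 1, 2, 3, 4, 5, 6, 7}.
That's 1 component.

1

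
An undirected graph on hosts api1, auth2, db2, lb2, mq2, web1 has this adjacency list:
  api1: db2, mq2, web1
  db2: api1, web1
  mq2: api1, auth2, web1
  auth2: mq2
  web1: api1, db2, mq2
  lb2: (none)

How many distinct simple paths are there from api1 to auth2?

api1–db2–web1–mq2–auth2
api1–mq2–auth2
api1–web1–mq2–auth2

3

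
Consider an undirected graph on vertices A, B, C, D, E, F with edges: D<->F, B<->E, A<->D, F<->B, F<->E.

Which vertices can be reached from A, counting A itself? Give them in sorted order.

Start at A.
Its neighbours: D.
Then their neighbours: F.
Then next layer: B, E.
Nothing further is reachable.

A, B, D, E, F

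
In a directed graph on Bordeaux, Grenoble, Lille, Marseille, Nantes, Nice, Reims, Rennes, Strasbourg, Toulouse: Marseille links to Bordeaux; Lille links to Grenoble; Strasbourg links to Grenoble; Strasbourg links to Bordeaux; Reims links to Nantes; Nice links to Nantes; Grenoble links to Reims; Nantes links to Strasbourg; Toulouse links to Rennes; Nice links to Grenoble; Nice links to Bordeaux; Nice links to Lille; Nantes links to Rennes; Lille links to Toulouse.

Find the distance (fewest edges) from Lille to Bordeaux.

Distance 0: Lille.
Distance 1: Grenoble, Toulouse.
Distance 2: Reims, Rennes.
Distance 3: Nantes.
Distance 4: Strasbourg.
Distance 5: Bordeaux — contains Bordeaux.

5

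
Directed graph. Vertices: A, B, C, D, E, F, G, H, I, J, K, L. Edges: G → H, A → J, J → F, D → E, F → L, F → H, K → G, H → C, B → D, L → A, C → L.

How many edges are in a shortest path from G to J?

5

Distance 0: G.
Distance 1: H.
Distance 2: C.
Distance 3: L.
Distance 4: A.
Distance 5: J — contains J.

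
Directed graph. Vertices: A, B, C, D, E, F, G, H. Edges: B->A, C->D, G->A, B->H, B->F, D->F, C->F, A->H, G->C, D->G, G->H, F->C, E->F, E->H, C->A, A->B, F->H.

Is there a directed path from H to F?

H has no outgoing edges, so nothing is reachable from it.

No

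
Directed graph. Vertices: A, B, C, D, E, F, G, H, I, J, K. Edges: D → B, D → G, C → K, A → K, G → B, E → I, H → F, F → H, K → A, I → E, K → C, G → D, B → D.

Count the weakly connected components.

5

From A: component {A, C, K}.
From B: component {B, D, G}.
From E: component {E, I}.
From F: component {F, H}.
From J: component {J}.
That's 5 components.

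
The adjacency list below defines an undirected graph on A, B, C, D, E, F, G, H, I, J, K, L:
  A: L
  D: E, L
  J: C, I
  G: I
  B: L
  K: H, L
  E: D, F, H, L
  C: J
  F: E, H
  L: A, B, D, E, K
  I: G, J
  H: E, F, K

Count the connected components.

From A: component {A, B, D, E, F, H, K, L}.
From C: component {C, G, I, J}.
That's 2 components.

2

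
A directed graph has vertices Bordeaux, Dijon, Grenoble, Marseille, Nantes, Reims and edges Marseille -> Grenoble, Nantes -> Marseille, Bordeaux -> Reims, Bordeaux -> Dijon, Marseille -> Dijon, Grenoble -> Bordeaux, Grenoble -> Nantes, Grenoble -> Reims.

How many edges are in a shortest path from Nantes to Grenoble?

2

Distance 0: Nantes.
Distance 1: Marseille.
Distance 2: Dijon, Grenoble — contains Grenoble.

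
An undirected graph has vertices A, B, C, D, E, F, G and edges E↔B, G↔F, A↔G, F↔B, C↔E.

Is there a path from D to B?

D has no edges, so nothing is reachable from it.

No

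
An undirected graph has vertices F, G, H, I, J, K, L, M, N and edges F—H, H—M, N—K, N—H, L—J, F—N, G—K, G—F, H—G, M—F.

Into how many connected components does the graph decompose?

From F: component {F, G, H, K, M, N}.
From I: component {I}.
From J: component {J, L}.
That's 3 components.

3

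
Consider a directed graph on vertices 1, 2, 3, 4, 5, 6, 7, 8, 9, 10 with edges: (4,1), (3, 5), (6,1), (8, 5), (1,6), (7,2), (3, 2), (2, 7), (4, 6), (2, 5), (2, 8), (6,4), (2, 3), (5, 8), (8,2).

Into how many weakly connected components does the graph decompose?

4

From 1: component {1, 4, 6}.
From 2: component {2, 3, 5, 7, 8}.
From 9: component {9}.
From 10: component {10}.
That's 4 components.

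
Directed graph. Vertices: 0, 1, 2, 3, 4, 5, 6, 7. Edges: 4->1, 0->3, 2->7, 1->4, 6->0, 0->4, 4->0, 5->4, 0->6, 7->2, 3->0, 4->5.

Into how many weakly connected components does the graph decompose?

2

From 0: component {0, 1, 3, 4, 5, 6}.
From 2: component {2, 7}.
That's 2 components.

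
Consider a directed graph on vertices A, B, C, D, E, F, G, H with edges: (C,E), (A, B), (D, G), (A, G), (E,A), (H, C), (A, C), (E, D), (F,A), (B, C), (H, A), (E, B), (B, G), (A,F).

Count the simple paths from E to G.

4

E→A→B→G
E→A→G
E→B→G
E→D→G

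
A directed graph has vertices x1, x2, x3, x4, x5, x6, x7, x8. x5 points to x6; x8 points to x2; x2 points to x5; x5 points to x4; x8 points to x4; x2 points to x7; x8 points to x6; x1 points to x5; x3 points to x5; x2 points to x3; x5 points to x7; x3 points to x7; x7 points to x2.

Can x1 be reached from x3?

No

Explore from x3.
Distance 1: reach x5, x7.
Distance 2: reach x2, x4, x6.
The search from x3 is exhausted; no directed path reaches x1.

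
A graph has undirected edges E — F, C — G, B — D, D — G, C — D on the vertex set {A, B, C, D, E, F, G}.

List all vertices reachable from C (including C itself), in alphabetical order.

Start at C.
Its neighbours: D, G.
Then their neighbours: B.
Nothing further is reachable.

B, C, D, G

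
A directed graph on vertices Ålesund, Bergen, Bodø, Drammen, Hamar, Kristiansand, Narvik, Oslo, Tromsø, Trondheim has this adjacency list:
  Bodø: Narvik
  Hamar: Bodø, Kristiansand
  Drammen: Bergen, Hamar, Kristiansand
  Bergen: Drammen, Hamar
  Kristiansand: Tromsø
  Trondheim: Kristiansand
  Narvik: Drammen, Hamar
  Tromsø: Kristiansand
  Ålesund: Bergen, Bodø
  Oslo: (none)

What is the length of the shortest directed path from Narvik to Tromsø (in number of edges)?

3

Distance 0: Narvik.
Distance 1: Drammen, Hamar.
Distance 2: Bergen, Bodø, Kristiansand.
Distance 3: Tromsø — contains Tromsø.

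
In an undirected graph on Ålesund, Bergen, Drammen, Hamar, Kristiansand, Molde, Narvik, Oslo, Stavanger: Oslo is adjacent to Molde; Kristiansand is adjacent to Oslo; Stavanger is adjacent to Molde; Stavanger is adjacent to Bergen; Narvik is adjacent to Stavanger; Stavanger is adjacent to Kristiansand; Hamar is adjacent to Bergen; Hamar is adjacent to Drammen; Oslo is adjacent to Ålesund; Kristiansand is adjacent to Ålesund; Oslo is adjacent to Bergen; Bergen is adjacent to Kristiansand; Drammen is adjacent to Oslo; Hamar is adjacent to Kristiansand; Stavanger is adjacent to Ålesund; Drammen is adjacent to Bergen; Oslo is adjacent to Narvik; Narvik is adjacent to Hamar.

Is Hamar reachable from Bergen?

Explore from Bergen.
Distance 1: reach Drammen, Hamar, Kristiansand, Oslo, Stavanger.
Found Hamar.

Yes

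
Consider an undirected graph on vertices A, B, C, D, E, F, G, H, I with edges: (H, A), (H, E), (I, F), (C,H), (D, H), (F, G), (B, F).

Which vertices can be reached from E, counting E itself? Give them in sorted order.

Start at E.
Its neighbours: H.
Then their neighbours: A, C, D.
Nothing further is reachable.

A, C, D, E, H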